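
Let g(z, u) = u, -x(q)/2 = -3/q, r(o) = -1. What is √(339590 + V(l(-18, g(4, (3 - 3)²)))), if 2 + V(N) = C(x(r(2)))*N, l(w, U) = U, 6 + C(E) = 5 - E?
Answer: 6*√9433 ≈ 582.74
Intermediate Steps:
x(q) = 6/q (x(q) = -(-6)/q = 6/q)
C(E) = -1 - E (C(E) = -6 + (5 - E) = -1 - E)
V(N) = -2 + 5*N (V(N) = -2 + (-1 - 6/(-1))*N = -2 + (-1 - 6*(-1))*N = -2 + (-1 - 1*(-6))*N = -2 + (-1 + 6)*N = -2 + 5*N)
√(339590 + V(l(-18, g(4, (3 - 3)²)))) = √(339590 + (-2 + 5*(3 - 3)²)) = √(339590 + (-2 + 5*0²)) = √(339590 + (-2 + 5*0)) = √(339590 + (-2 + 0)) = √(339590 - 2) = √339588 = 6*√9433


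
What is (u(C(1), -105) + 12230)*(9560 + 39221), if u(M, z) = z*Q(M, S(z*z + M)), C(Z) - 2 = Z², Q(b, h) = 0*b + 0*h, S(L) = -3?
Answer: 596591630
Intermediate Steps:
Q(b, h) = 0 (Q(b, h) = 0 + 0 = 0)
C(Z) = 2 + Z²
u(M, z) = 0 (u(M, z) = z*0 = 0)
(u(C(1), -105) + 12230)*(9560 + 39221) = (0 + 12230)*(9560 + 39221) = 12230*48781 = 596591630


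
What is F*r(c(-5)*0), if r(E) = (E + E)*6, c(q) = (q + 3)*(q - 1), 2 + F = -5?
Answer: 0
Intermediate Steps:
F = -7 (F = -2 - 5 = -7)
c(q) = (-1 + q)*(3 + q) (c(q) = (3 + q)*(-1 + q) = (-1 + q)*(3 + q))
r(E) = 12*E (r(E) = (2*E)*6 = 12*E)
F*r(c(-5)*0) = -84*(-3 + (-5)² + 2*(-5))*0 = -84*(-3 + 25 - 10)*0 = -84*12*0 = -84*0 = -7*0 = 0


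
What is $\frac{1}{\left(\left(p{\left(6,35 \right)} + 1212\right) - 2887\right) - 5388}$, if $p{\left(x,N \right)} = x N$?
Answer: $- \frac{1}{6853} \approx -0.00014592$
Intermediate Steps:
$p{\left(x,N \right)} = N x$
$\frac{1}{\left(\left(p{\left(6,35 \right)} + 1212\right) - 2887\right) - 5388} = \frac{1}{\left(\left(35 \cdot 6 + 1212\right) - 2887\right) - 5388} = \frac{1}{\left(\left(210 + 1212\right) - 2887\right) - 5388} = \frac{1}{\left(1422 - 2887\right) - 5388} = \frac{1}{-1465 - 5388} = \frac{1}{-6853} = - \frac{1}{6853}$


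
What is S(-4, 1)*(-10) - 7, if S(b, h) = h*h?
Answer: -17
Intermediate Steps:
S(b, h) = h²
S(-4, 1)*(-10) - 7 = 1²*(-10) - 7 = 1*(-10) - 7 = -10 - 7 = -17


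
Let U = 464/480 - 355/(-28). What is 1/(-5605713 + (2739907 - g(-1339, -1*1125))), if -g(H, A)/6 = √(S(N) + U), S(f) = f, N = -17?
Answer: -100303210/287449541041487 - I*√147945/287449541041487 ≈ -3.4894e-7 - 1.3381e-12*I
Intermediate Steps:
U = 5731/420 (U = 464*(1/480) - 355*(-1/28) = 29/30 + 355/28 = 5731/420 ≈ 13.645)
g(H, A) = -I*√147945/35 (g(H, A) = -6*√(-17 + 5731/420) = -I*√147945/35)
1/(-5605713 + (2739907 - g(-1339, -1*1125))) = 1/(-5605713 + (2739907 - (-1)*I*√147945/35)) = 1/(-5605713 + (2739907 + I*√147945/35)) = 1/(-2865806 + I*√147945/35)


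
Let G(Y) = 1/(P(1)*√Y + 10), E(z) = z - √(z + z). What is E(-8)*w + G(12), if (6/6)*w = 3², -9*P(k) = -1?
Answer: -96921/1348 - 36*I - 3*√3/1348 ≈ -71.904 - 36.0*I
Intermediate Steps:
P(k) = ⅑ (P(k) = -⅑*(-1) = ⅑)
w = 9 (w = 3² = 9)
E(z) = z - √2*√z (E(z) = z - √(2*z) = z - √2*√z)
G(Y) = 1/(10 + √Y/9) (G(Y) = 1/(√Y/9 + 10) = 1/(10 + √Y/9))
E(-8)*w + G(12) = (-8 - √2*√(-8))*9 + 9/(90 + √12) = (-8 - √2*2*I*√2)*9 + 9/(90 + 2*√3) = (-8 - 4*I)*9 + 9/(90 + 2*√3) = (-72 - 36*I) + 9/(90 + 2*√3) = -72 - 36*I + 9/(90 + 2*√3)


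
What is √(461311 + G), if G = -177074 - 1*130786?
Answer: √153451 ≈ 391.73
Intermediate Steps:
G = -307860 (G = -177074 - 130786 = -307860)
√(461311 + G) = √(461311 - 307860) = √153451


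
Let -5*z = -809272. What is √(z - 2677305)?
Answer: I*√62886265/5 ≈ 1586.0*I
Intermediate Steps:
z = 809272/5 (z = -⅕*(-809272) = 809272/5 ≈ 1.6185e+5)
√(z - 2677305) = √(809272/5 - 2677305) = √(-12577253/5) = I*√62886265/5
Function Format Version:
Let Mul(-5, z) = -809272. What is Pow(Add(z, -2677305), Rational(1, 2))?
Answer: Mul(Rational(1, 5), I, Pow(62886265, Rational(1, 2))) ≈ Mul(1586.0, I)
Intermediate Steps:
z = Rational(809272, 5) (z = Mul(Rational(-1, 5), -809272) = Rational(809272, 5) ≈ 1.6185e+5)
Pow(Add(z, -2677305), Rational(1, 2)) = Pow(Add(Rational(809272, 5), -2677305), Rational(1, 2)) = Pow(Rational(-12577253, 5), Rational(1, 2)) = Mul(Rational(1, 5), I, Pow(62886265, Rational(1, 2)))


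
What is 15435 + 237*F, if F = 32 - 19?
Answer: 18516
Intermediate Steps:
F = 13
15435 + 237*F = 15435 + 237*13 = 15435 + 3081 = 18516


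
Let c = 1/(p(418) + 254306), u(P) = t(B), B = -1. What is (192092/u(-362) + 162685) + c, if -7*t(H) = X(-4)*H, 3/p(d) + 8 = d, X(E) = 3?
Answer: 191087209775867/312796389 ≈ 6.1090e+5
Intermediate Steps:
p(d) = 3/(-8 + d)
t(H) = -3*H/7
u(P) = 3/7 (u(P) = -3/7*(-1) = 3/7)
c = 410/104265463 (c = 1/(3/(-8 + 418) + 254306) = 1/(3/410 + 254306) = 1/(104265463/410) = 410/104265463 ≈ 3.9323e-6)
(192092/u(-362) + 162685) + c = (192092/(3/7) + 162685) + 410/104265463 = (192092*(7/3) + 162685) + 410/104265463 = (1344644/3 + 162685) + 410/104265463 = 1832699/3 + 410/104265463 = 191087209775867/312796389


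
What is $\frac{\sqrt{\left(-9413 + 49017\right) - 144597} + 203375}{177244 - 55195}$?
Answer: $\frac{203375}{122049} + \frac{i \sqrt{104993}}{122049} \approx 1.6663 + 0.0026549 i$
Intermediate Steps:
$\frac{\sqrt{\left(-9413 + 49017\right) - 144597} + 203375}{177244 - 55195} = \frac{\sqrt{39604 - 144597} + 203375}{122049} = \left(\sqrt{-104993} + 203375\right) \frac{1}{122049} = \left(i \sqrt{104993} + 203375\right) \frac{1}{122049} = \left(203375 + i \sqrt{104993}\right) \frac{1}{122049} = \frac{203375}{122049} + \frac{i \sqrt{104993}}{122049}$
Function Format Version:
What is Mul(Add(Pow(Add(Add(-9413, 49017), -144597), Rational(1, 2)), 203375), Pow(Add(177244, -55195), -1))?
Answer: Add(Rational(203375, 122049), Mul(Rational(1, 122049), I, Pow(104993, Rational(1, 2)))) ≈ Add(1.6663, Mul(0.0026549, I))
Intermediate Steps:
Mul(Add(Pow(Add(Add(-9413, 49017), -144597), Rational(1, 2)), 203375), Pow(Add(177244, -55195), -1)) = Mul(Add(Pow(Add(39604, -144597), Rational(1, 2)), 203375), Pow(122049, -1)) = Mul(Add(Pow(-104993, Rational(1, 2)), 203375), Rational(1, 122049)) = Mul(Add(Mul(I, Pow(104993, Rational(1, 2))), 203375), Rational(1, 122049)) = Mul(Add(203375, Mul(I, Pow(104993, Rational(1, 2)))), Rational(1, 122049)) = Add(Rational(203375, 122049), Mul(Rational(1, 122049), I, Pow(104993, Rational(1, 2))))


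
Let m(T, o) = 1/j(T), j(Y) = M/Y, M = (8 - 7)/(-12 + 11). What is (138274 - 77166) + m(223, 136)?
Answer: 60885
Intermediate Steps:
M = -1 (M = 1/(-1) = 1*(-1) = -1)
j(Y) = -1/Y
m(T, o) = -T (m(T, o) = 1/(-1/T) = -T)
(138274 - 77166) + m(223, 136) = (138274 - 77166) - 1*223 = 61108 - 223 = 60885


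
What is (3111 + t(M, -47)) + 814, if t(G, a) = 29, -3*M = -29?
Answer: 3954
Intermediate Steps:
M = 29/3 (M = -⅓*(-29) = 29/3 ≈ 9.6667)
(3111 + t(M, -47)) + 814 = (3111 + 29) + 814 = 3140 + 814 = 3954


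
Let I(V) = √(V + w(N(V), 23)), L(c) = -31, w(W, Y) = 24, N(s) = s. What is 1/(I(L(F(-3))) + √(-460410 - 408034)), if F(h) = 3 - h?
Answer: -I/(√7 + 2*√217111) ≈ -0.00107*I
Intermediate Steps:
I(V) = √(24 + V) (I(V) = √(V + 24) = √(24 + V))
1/(I(L(F(-3))) + √(-460410 - 408034)) = 1/(√(24 - 31) + √(-460410 - 408034)) = 1/(√(-7) + √(-868444)) = 1/(I*√7 + 2*I*√217111)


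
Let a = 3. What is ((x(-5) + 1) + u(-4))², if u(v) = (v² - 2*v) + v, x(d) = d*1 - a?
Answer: 169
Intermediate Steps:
x(d) = -3 + d (x(d) = d*1 - 1*3 = d - 3 = -3 + d)
u(v) = v² - v
((x(-5) + 1) + u(-4))² = (((-3 - 5) + 1) - 4*(-1 - 4))² = ((-8 + 1) - 4*(-5))² = (-7 + 20)² = 13² = 169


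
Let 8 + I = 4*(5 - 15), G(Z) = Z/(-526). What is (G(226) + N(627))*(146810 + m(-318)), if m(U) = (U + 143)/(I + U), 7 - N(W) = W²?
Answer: -1851827186026455/32086 ≈ -5.7714e+10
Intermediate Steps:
G(Z) = -Z/526 (G(Z) = Z*(-1/526) = -Z/526)
I = -48 (I = -8 + 4*(5 - 15) = -8 + 4*(-10) = -8 - 40 = -48)
N(W) = 7 - W²
m(U) = (143 + U)/(-48 + U) (m(U) = (U + 143)/(-48 + U) = (143 + U)/(-48 + U))
(G(226) + N(627))*(146810 + m(-318)) = (-1/526*226 + (7 - 1*627²))*(146810 + (143 - 318)/(-48 - 318)) = (-113/263 + (7 - 1*393129))*(146810 - 175/(-366)) = (-113/263 + (7 - 393129))*(146810 - 1/366*(-175)) = (-113/263 - 393122)*(146810 + 175/366) = -103391199/263*53732635/366 = -1851827186026455/32086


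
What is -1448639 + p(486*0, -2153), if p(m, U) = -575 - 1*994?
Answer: -1450208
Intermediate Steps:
p(m, U) = -1569 (p(m, U) = -575 - 994 = -1569)
-1448639 + p(486*0, -2153) = -1448639 - 1569 = -1450208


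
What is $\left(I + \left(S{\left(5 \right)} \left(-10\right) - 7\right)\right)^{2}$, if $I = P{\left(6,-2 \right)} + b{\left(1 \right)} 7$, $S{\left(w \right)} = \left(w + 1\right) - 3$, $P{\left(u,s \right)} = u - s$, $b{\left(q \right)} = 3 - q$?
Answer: $225$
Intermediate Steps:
$S{\left(w \right)} = -2 + w$ ($S{\left(w \right)} = \left(1 + w\right) - 3 = -2 + w$)
$I = 22$ ($I = \left(6 - -2\right) + \left(3 - 1\right) 7 = \left(6 + 2\right) + \left(3 - 1\right) 7 = 8 + 2 \cdot 7 = 8 + 14 = 22$)
$\left(I + \left(S{\left(5 \right)} \left(-10\right) - 7\right)\right)^{2} = \left(22 + \left(\left(-2 + 5\right) \left(-10\right) - 7\right)\right)^{2} = \left(22 + \left(3 \left(-10\right) - 7\right)\right)^{2} = \left(22 - 37\right)^{2} = \left(-15\right)^{2} = 225$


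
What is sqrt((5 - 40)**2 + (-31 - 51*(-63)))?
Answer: sqrt(4407) ≈ 66.385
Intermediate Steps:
sqrt((5 - 40)**2 + (-31 - 51*(-63))) = sqrt((-35)**2 + (-31 + 3213)) = sqrt(1225 + 3182) = sqrt(4407)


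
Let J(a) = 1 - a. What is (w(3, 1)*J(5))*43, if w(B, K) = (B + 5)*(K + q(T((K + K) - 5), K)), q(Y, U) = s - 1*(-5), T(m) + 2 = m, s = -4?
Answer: -2752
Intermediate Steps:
T(m) = -2 + m
q(Y, U) = 1 (q(Y, U) = -4 - 1*(-5) = -4 + 5 = 1)
w(B, K) = (1 + K)*(5 + B) (w(B, K) = (B + 5)*(K + 1) = (5 + B)*(1 + K) = (1 + K)*(5 + B))
(w(3, 1)*J(5))*43 = ((5 + 3 + 5*1 + 3*1)*(1 - 1*5))*43 = ((5 + 3 + 5 + 3)*(1 - 5))*43 = (16*(-4))*43 = -64*43 = -2752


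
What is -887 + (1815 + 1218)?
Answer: 2146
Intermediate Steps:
-887 + (1815 + 1218) = -887 + 3033 = 2146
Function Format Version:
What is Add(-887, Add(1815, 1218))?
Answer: 2146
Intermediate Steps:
Add(-887, Add(1815, 1218)) = Add(-887, 3033) = 2146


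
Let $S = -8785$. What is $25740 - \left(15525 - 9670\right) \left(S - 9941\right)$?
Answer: $109666470$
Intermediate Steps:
$25740 - \left(15525 - 9670\right) \left(S - 9941\right) = 25740 - \left(15525 - 9670\right) \left(-8785 - 9941\right) = 25740 - 5855 \left(-18726\right) = 25740 - -109640730 = 25740 + 109640730 = 109666470$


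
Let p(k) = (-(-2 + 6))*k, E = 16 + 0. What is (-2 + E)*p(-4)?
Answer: 224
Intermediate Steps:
E = 16
p(k) = -4*k (p(k) = (-1*4)*k = -4*k)
(-2 + E)*p(-4) = (-2 + 16)*(-4*(-4)) = 14*16 = 224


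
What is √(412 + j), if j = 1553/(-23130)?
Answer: √24486977990/7710 ≈ 20.296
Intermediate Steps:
j = -1553/23130 (j = 1553*(-1/23130) = -1553/23130 ≈ -0.067142)
√(412 + j) = √(412 - 1553/23130) = √(9528007/23130) = √24486977990/7710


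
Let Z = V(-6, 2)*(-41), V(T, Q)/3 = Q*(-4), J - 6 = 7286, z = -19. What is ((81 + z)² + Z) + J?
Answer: 12120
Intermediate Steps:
J = 7292 (J = 6 + 7286 = 7292)
V(T, Q) = -12*Q (V(T, Q) = 3*(Q*(-4)) = 3*(-4*Q) = -12*Q)
Z = 984 (Z = -12*2*(-41) = -24*(-41) = 984)
((81 + z)² + Z) + J = ((81 - 19)² + 984) + 7292 = (62² + 984) + 7292 = (3844 + 984) + 7292 = 4828 + 7292 = 12120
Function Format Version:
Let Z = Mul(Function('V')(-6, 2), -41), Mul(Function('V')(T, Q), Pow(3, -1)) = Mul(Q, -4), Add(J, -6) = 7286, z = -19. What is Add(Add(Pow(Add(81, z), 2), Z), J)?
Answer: 12120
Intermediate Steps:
J = 7292 (J = Add(6, 7286) = 7292)
Function('V')(T, Q) = Mul(-12, Q) (Function('V')(T, Q) = Mul(3, Mul(Q, -4)) = Mul(3, Mul(-4, Q)) = Mul(-12, Q))
Z = 984 (Z = Mul(Mul(-12, 2), -41) = Mul(-24, -41) = 984)
Add(Add(Pow(Add(81, z), 2), Z), J) = Add(Add(Pow(Add(81, -19), 2), 984), 7292) = Add(Add(Pow(62, 2), 984), 7292) = Add(Add(3844, 984), 7292) = Add(4828, 7292) = 12120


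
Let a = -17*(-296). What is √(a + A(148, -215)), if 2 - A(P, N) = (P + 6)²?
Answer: I*√18682 ≈ 136.68*I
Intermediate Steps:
A(P, N) = 2 - (6 + P)² (A(P, N) = 2 - (P + 6)² = 2 - (6 + P)²)
a = 5032
√(a + A(148, -215)) = √(5032 + (2 - (6 + 148)²)) = √(5032 + (2 - 1*154²)) = √(5032 + (2 - 1*23716)) = √(5032 + (2 - 23716)) = √(5032 - 23714) = √(-18682) = I*√18682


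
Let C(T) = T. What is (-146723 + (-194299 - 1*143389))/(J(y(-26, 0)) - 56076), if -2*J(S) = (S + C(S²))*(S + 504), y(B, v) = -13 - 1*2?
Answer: 484411/107421 ≈ 4.5095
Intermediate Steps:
y(B, v) = -15 (y(B, v) = -13 - 2 = -15)
J(S) = -(504 + S)*(S + S²)/2 (J(S) = -(S + S²)*(S + 504)/2 = -(S + S²)*(504 + S)/2 = -(504 + S)*(S + S²)/2)
(-146723 + (-194299 - 1*143389))/(J(y(-26, 0)) - 56076) = (-146723 + (-194299 - 1*143389))/((½)*(-15)*(-504 - 1*(-15)² - 505*(-15)) - 56076) = (-146723 + (-194299 - 143389))/((½)*(-15)*(-504 - 1*225 + 7575) - 56076) = (-146723 - 337688)/((½)*(-15)*(-504 - 225 + 7575) - 56076) = -484411/((½)*(-15)*6846 - 56076) = -484411/(-51345 - 56076) = -484411/(-107421) = -484411*(-1/107421) = 484411/107421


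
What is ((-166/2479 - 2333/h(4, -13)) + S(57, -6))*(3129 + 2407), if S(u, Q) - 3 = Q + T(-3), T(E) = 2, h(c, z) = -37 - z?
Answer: 3958258684/7437 ≈ 5.3224e+5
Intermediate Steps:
S(u, Q) = 5 + Q (S(u, Q) = 3 + (Q + 2) = 3 + (2 + Q) = 5 + Q)
((-166/2479 - 2333/h(4, -13)) + S(57, -6))*(3129 + 2407) = ((-166/2479 - 2333/(-37 - 1*(-13))) + (5 - 6))*(3129 + 2407) = ((-166*1/2479 - 2333/(-37 + 13)) - 1)*5536 = ((-166/2479 - 2333/(-24)) - 1)*5536 = ((-166/2479 - 2333*(-1/24)) - 1)*5536 = ((-166/2479 + 2333/24) - 1)*5536 = (5779523/59496 - 1)*5536 = (5720027/59496)*5536 = 3958258684/7437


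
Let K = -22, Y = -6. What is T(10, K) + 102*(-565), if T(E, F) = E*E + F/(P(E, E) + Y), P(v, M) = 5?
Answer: -57508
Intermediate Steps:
T(E, F) = E**2 - F (T(E, F) = E*E + F/(5 - 6) = E**2 + F/(-1) = E**2 - F)
T(10, K) + 102*(-565) = (10**2 - 1*(-22)) + 102*(-565) = (100 + 22) - 57630 = 122 - 57630 = -57508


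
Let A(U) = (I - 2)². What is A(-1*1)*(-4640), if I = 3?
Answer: -4640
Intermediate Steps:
A(U) = 1 (A(U) = (3 - 2)² = 1² = 1)
A(-1*1)*(-4640) = 1*(-4640) = -4640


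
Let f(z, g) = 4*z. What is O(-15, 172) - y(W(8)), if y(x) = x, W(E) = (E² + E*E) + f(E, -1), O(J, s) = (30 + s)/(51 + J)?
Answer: -2779/18 ≈ -154.39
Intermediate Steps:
O(J, s) = (30 + s)/(51 + J)
W(E) = 2*E² + 4*E (W(E) = (E² + E*E) + 4*E = (E² + E²) + 4*E = 2*E² + 4*E)
O(-15, 172) - y(W(8)) = (30 + 172)/(51 - 15) - 2*8*(2 + 8) = 202/36 - 2*8*10 = (1/36)*202 - 1*160 = 101/18 - 160 = -2779/18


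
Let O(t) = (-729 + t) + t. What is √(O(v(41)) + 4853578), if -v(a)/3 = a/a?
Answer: √4852843 ≈ 2202.9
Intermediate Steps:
v(a) = -3 (v(a) = -3*a/a = -3*1 = -3)
O(t) = -729 + 2*t
√(O(v(41)) + 4853578) = √((-729 + 2*(-3)) + 4853578) = √((-729 - 6) + 4853578) = √(-735 + 4853578) = √4852843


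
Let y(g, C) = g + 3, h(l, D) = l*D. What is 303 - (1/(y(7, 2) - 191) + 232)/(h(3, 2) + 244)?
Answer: 13668759/45250 ≈ 302.07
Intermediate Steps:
h(l, D) = D*l
y(g, C) = 3 + g
303 - (1/(y(7, 2) - 191) + 232)/(h(3, 2) + 244) = 303 - (1/((3 + 7) - 191) + 232)/(2*3 + 244) = 303 - (1/(10 - 191) + 232)/(6 + 244) = 303 - (1/(-181) + 232)/250 = 303 - (-1/181 + 232)/250 = 303 - 41991/(181*250) = 303 - 1*41991/45250 = 303 - 41991/45250 = 13668759/45250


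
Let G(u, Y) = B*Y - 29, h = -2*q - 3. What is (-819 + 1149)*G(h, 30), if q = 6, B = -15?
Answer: -158070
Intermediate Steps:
h = -15 (h = -2*6 - 3 = -12 - 3 = -15)
G(u, Y) = -29 - 15*Y (G(u, Y) = -15*Y - 29 = -29 - 15*Y)
(-819 + 1149)*G(h, 30) = (-819 + 1149)*(-29 - 15*30) = 330*(-29 - 450) = 330*(-479) = -158070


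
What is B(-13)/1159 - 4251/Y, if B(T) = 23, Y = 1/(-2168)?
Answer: 10681538735/1159 ≈ 9.2162e+6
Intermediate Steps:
Y = -1/2168 ≈ -0.00046125
B(-13)/1159 - 4251/Y = 23/1159 - 4251/(-1/2168) = 23*(1/1159) - 4251*(-2168) = 23/1159 + 9216168 = 10681538735/1159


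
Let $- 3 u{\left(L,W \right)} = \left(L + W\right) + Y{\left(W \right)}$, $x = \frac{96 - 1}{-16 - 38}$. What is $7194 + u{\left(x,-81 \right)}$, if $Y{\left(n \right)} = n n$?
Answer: $\frac{815603}{162} \approx 5034.6$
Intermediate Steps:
$x = - \frac{95}{54}$ ($x = \frac{95}{-54} = 95 \left(- \frac{1}{54}\right) = - \frac{95}{54} \approx -1.7593$)
$Y{\left(n \right)} = n^{2}$
$u{\left(L,W \right)} = - \frac{L}{3} - \frac{W}{3} - \frac{W^{2}}{3}$ ($u{\left(L,W \right)} = - \frac{\left(L + W\right) + W^{2}}{3} = - \frac{L + W + W^{2}}{3} = - \frac{L}{3} - \frac{W}{3} - \frac{W^{2}}{3}$)
$7194 + u{\left(x,-81 \right)} = 7194 - \left(- \frac{4469}{162} + 2187\right) = 7194 + \left(\frac{95}{162} + 27 - 2187\right) = 7194 - \frac{349825}{162} = \frac{815603}{162}$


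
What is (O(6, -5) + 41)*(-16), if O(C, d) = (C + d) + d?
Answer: -592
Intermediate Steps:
O(C, d) = C + 2*d
(O(6, -5) + 41)*(-16) = ((6 + 2*(-5)) + 41)*(-16) = ((6 - 10) + 41)*(-16) = (-4 + 41)*(-16) = 37*(-16) = -592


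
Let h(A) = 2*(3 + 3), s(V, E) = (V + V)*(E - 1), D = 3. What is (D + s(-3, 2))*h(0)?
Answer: -36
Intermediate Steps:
s(V, E) = 2*V*(-1 + E) (s(V, E) = (2*V)*(-1 + E) = 2*V*(-1 + E))
h(A) = 12 (h(A) = 2*6 = 12)
(D + s(-3, 2))*h(0) = (3 + 2*(-3)*(-1 + 2))*12 = (3 + 2*(-3)*1)*12 = (3 - 6)*12 = -3*12 = -36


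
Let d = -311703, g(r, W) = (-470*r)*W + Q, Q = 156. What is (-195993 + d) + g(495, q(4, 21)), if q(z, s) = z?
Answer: -1438140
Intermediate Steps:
g(r, W) = 156 - 470*W*r (g(r, W) = (-470*r)*W + 156 = -470*W*r + 156 = 156 - 470*W*r)
(-195993 + d) + g(495, q(4, 21)) = (-195993 - 311703) + (156 - 470*4*495) = -507696 + (156 - 930600) = -507696 - 930444 = -1438140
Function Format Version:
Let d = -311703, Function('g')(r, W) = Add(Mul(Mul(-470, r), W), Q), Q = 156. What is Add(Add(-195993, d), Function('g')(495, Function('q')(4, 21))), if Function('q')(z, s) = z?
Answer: -1438140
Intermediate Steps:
Function('g')(r, W) = Add(156, Mul(-470, W, r)) (Function('g')(r, W) = Add(Mul(Mul(-470, r), W), 156) = Add(Mul(-470, W, r), 156) = Add(156, Mul(-470, W, r)))
Add(Add(-195993, d), Function('g')(495, Function('q')(4, 21))) = Add(Add(-195993, -311703), Add(156, Mul(-470, 4, 495))) = Add(-507696, Add(156, -930600)) = Add(-507696, -930444) = -1438140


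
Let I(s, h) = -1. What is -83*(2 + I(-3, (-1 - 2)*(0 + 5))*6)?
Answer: 332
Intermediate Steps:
-83*(2 + I(-3, (-1 - 2)*(0 + 5))*6) = -83*(2 - 1*6) = -83*(2 - 6) = -83*(-4) = 332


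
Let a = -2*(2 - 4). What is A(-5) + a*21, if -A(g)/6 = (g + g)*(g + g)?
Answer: -516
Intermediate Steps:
a = 4 (a = -2*(-2) = 4)
A(g) = -24*g² (A(g) = -6*(g + g)*(g + g) = -6*2*g*2*g = -24*g²)
A(-5) + a*21 = -24*(-5)² + 4*21 = -24*25 + 84 = -600 + 84 = -516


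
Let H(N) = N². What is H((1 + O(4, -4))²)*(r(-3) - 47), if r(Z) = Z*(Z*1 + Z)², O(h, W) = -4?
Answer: -12555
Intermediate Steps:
r(Z) = 4*Z³ (r(Z) = Z*(Z + Z)² = Z*(2*Z)² = Z*(4*Z²) = 4*Z³)
H((1 + O(4, -4))²)*(r(-3) - 47) = ((1 - 4)²)²*(4*(-3)³ - 47) = ((-3)²)²*(4*(-27) - 47) = 9²*(-108 - 47) = 81*(-155) = -12555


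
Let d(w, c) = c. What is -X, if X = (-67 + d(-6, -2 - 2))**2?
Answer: -5041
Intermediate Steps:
X = 5041 (X = (-67 + (-2 - 2))**2 = (-67 - 4)**2 = (-71)**2 = 5041)
-X = -1*5041 = -5041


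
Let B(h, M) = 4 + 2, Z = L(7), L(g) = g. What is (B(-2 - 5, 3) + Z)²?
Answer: 169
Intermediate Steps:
Z = 7
B(h, M) = 6
(B(-2 - 5, 3) + Z)² = (6 + 7)² = 13² = 169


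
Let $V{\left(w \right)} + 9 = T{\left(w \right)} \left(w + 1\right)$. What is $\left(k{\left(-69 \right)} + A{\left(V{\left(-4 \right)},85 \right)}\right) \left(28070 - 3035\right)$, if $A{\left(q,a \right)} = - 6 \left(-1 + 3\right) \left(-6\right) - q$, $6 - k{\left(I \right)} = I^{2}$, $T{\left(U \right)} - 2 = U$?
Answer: $-117163800$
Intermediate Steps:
$T{\left(U \right)} = 2 + U$
$k{\left(I \right)} = 6 - I^{2}$
$V{\left(w \right)} = -9 + \left(1 + w\right) \left(2 + w\right)$ ($V{\left(w \right)} = -9 + \left(2 + w\right) \left(w + 1\right) = -9 + \left(2 + w\right) \left(1 + w\right) = -9 + \left(1 + w\right) \left(2 + w\right)$)
$A{\left(q,a \right)} = 72 - q$ ($A{\left(q,a \right)} = \left(-6\right) 2 \left(-6\right) - q = \left(-12\right) \left(-6\right) - q = 72 - q$)
$\left(k{\left(-69 \right)} + A{\left(V{\left(-4 \right)},85 \right)}\right) \left(28070 - 3035\right) = \left(\left(6 - \left(-69\right)^{2}\right) + \left(72 - \left(-7 - 4 - 4 \left(2 - 4\right)\right)\right)\right) \left(28070 - 3035\right) = \left(\left(6 - 4761\right) + \left(72 - \left(-7 - 4 - -8\right)\right)\right) 25035 = \left(\left(6 - 4761\right) + \left(72 - \left(-7 - 4 + 8\right)\right)\right) 25035 = \left(-4755 + \left(72 - -3\right)\right) 25035 = \left(-4755 + \left(72 + 3\right)\right) 25035 = \left(-4755 + 75\right) 25035 = \left(-4680\right) 25035 = -117163800$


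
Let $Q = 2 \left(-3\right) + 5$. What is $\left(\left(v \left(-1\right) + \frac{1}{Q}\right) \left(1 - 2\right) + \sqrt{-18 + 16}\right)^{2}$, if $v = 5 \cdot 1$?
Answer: $\left(6 + i \sqrt{2}\right)^{2} \approx 34.0 + 16.971 i$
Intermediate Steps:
$v = 5$
$Q = -1$ ($Q = -6 + 5 = -1$)
$\left(\left(v \left(-1\right) + \frac{1}{Q}\right) \left(1 - 2\right) + \sqrt{-18 + 16}\right)^{2} = \left(\left(5 \left(-1\right) + \frac{1}{-1}\right) \left(1 - 2\right) + \sqrt{-18 + 16}\right)^{2} = \left(\left(-5 - 1\right) \left(-1\right) + \sqrt{-2}\right)^{2} = \left(\left(-6\right) \left(-1\right) + i \sqrt{2}\right)^{2} = \left(6 + i \sqrt{2}\right)^{2}$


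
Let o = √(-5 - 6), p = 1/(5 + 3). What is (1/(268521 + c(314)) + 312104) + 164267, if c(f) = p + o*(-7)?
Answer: 2198275949218615499/4614630087057 + 448*I*√11/4614630087057 ≈ 4.7637e+5 + 3.2199e-10*I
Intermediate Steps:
p = ⅛ (p = 1/8 = ⅛ ≈ 0.12500)
o = I*√11 (o = √(-11) = I*√11 ≈ 3.3166*I)
c(f) = ⅛ - 7*I*√11 (c(f) = ⅛ + (I*√11)*(-7) = ⅛ - 7*I*√11)
(1/(268521 + c(314)) + 312104) + 164267 = (1/(268521 + (⅛ - 7*I*√11)) + 312104) + 164267 = (1/(2148169/8 - 7*I*√11) + 312104) + 164267 = (312104 + 1/(2148169/8 - 7*I*√11)) + 164267 = 476371 + 1/(2148169/8 - 7*I*√11)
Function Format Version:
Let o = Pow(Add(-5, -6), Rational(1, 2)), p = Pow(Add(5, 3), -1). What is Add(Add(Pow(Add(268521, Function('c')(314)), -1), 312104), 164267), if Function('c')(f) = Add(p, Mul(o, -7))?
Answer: Add(Rational(2198275949218615499, 4614630087057), Mul(Rational(448, 4614630087057), I, Pow(11, Rational(1, 2)))) ≈ Add(4.7637e+5, Mul(3.2199e-10, I))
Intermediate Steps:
p = Rational(1, 8) (p = Pow(8, -1) = Rational(1, 8) ≈ 0.12500)
o = Mul(I, Pow(11, Rational(1, 2))) (o = Pow(-11, Rational(1, 2)) = Mul(I, Pow(11, Rational(1, 2))) ≈ Mul(3.3166, I))
Function('c')(f) = Add(Rational(1, 8), Mul(-7, I, Pow(11, Rational(1, 2)))) (Function('c')(f) = Add(Rational(1, 8), Mul(Mul(I, Pow(11, Rational(1, 2))), -7)) = Add(Rational(1, 8), Mul(-7, I, Pow(11, Rational(1, 2)))))
Add(Add(Pow(Add(268521, Function('c')(314)), -1), 312104), 164267) = Add(Add(Pow(Add(268521, Add(Rational(1, 8), Mul(-7, I, Pow(11, Rational(1, 2))))), -1), 312104), 164267) = Add(Add(Pow(Add(Rational(2148169, 8), Mul(-7, I, Pow(11, Rational(1, 2)))), -1), 312104), 164267) = Add(Add(312104, Pow(Add(Rational(2148169, 8), Mul(-7, I, Pow(11, Rational(1, 2)))), -1)), 164267) = Add(476371, Pow(Add(Rational(2148169, 8), Mul(-7, I, Pow(11, Rational(1, 2)))), -1))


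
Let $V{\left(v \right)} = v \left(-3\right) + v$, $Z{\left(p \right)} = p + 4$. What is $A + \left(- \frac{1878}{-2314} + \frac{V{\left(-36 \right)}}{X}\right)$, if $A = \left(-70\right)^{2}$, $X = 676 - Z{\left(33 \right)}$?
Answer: $\frac{402596225}{82147} \approx 4900.9$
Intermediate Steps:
$Z{\left(p \right)} = 4 + p$
$V{\left(v \right)} = - 2 v$ ($V{\left(v \right)} = - 3 v + v = - 2 v$)
$X = 639$ ($X = 676 - \left(4 + 33\right) = 676 - 37 = 639$)
$A = 4900$
$A + \left(- \frac{1878}{-2314} + \frac{V{\left(-36 \right)}}{X}\right) = 4900 + \left(- \frac{1878}{-2314} + \frac{\left(-2\right) \left(-36\right)}{639}\right) = 4900 + \left(\left(-1878\right) \left(- \frac{1}{2314}\right) + 72 \cdot \frac{1}{639}\right) = 4900 + \left(\frac{939}{1157} + \frac{8}{71}\right) = 4900 + \frac{75925}{82147} = \frac{402596225}{82147}$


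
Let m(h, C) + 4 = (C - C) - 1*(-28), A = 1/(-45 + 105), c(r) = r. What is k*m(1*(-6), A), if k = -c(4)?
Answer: -96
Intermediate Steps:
A = 1/60 ≈ 0.016667
k = -4 (k = -1*4 = -4)
m(h, C) = 24 (m(h, C) = -4 + ((C - C) - 1*(-28)) = -4 + (0 + 28) = -4 + 28 = 24)
k*m(1*(-6), A) = -4*24 = -96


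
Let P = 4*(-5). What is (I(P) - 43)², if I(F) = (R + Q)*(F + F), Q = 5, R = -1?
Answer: 41209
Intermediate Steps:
P = -20
I(F) = 8*F (I(F) = (-1 + 5)*(F + F) = 4*(2*F) = 8*F)
(I(P) - 43)² = (8*(-20) - 43)² = (-160 - 43)² = (-203)² = 41209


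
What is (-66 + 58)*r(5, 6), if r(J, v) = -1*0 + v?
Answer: -48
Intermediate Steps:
r(J, v) = v (r(J, v) = 0 + v = v)
(-66 + 58)*r(5, 6) = (-66 + 58)*6 = -8*6 = -48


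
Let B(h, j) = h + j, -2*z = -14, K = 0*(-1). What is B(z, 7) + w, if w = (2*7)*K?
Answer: 14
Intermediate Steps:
K = 0
z = 7 (z = -1/2*(-14) = 7)
w = 0 (w = (2*7)*0 = 14*0 = 0)
B(z, 7) + w = (7 + 7) + 0 = 14 + 0 = 14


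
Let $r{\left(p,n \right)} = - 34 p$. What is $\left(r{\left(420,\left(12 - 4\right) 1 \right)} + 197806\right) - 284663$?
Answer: $-101137$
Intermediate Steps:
$\left(r{\left(420,\left(12 - 4\right) 1 \right)} + 197806\right) - 284663 = \left(\left(-34\right) 420 + 197806\right) - 284663 = \left(-14280 + 197806\right) - 284663 = 183526 - 284663 = -101137$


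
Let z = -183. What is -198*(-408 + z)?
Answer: 117018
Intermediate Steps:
-198*(-408 + z) = -198*(-408 - 183) = -198*(-591) = 117018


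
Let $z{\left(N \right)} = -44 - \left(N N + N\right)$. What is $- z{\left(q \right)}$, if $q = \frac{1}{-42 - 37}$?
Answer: $\frac{274526}{6241} \approx 43.987$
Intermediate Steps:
$q = - \frac{1}{79}$ ($q = \frac{1}{-79} = - \frac{1}{79} \approx -0.012658$)
$z{\left(N \right)} = -44 - N - N^{2}$ ($z{\left(N \right)} = -44 - \left(N^{2} + N\right) = -44 - \left(N + N^{2}\right) = -44 - N - N^{2}$)
$- z{\left(q \right)} = - (-44 - - \frac{1}{79} - \left(- \frac{1}{79}\right)^{2}) = - (-44 + \frac{1}{79} - \frac{1}{6241}) = \left(-1\right) \left(- \frac{274526}{6241}\right) = \frac{274526}{6241}$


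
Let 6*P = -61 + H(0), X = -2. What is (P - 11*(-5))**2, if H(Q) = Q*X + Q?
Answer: 72361/36 ≈ 2010.0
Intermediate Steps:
H(Q) = -Q (H(Q) = Q*(-2) + Q = -2*Q + Q = -Q)
P = -61/6 (P = (-61 - 1*0)/6 = (-61 + 0)/6 = (1/6)*(-61) = -61/6 ≈ -10.167)
(P - 11*(-5))**2 = (-61/6 - 11*(-5))**2 = (-61/6 + 55)**2 = (269/6)**2 = 72361/36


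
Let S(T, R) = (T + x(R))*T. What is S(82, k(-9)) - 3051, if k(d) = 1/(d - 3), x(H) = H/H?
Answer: 3755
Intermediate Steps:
x(H) = 1
k(d) = 1/(-3 + d)
S(T, R) = T*(1 + T) (S(T, R) = (T + 1)*T = (1 + T)*T = T*(1 + T))
S(82, k(-9)) - 3051 = 82*(1 + 82) - 3051 = 82*83 - 3051 = 6806 - 3051 = 3755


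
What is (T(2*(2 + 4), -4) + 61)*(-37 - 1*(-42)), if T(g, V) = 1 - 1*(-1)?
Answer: 315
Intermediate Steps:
T(g, V) = 2 (T(g, V) = 1 + 1 = 2)
(T(2*(2 + 4), -4) + 61)*(-37 - 1*(-42)) = (2 + 61)*(-37 - 1*(-42)) = 63*(-37 + 42) = 63*5 = 315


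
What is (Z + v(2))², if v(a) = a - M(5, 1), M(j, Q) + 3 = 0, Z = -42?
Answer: 1369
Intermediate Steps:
M(j, Q) = -3 (M(j, Q) = -3 + 0 = -3)
v(a) = 3 + a (v(a) = a - 1*(-3) = a + 3 = 3 + a)
(Z + v(2))² = (-42 + (3 + 2))² = (-42 + 5)² = (-37)² = 1369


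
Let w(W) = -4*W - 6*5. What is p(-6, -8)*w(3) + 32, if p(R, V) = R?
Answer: 284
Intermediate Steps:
w(W) = -30 - 4*W (w(W) = -4*W - 1*30 = -4*W - 30 = -30 - 4*W)
p(-6, -8)*w(3) + 32 = -6*(-30 - 4*3) + 32 = -6*(-30 - 12) + 32 = -6*(-42) + 32 = 252 + 32 = 284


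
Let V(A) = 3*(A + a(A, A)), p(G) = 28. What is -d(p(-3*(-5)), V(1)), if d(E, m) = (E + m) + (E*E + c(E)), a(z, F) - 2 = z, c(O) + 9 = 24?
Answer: -839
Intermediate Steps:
c(O) = 15 (c(O) = -9 + 24 = 15)
a(z, F) = 2 + z
V(A) = 6 + 6*A (V(A) = 3*(A + (2 + A)) = 3*(2 + 2*A) = 6 + 6*A)
d(E, m) = 15 + E + m + E² (d(E, m) = (E + m) + (E*E + 15) = (E + m) + (E² + 15) = (E + m) + (15 + E²) = 15 + E + m + E²)
-d(p(-3*(-5)), V(1)) = -(15 + 28 + (6 + 6*1) + 28²) = -(15 + 28 + (6 + 6) + 784) = -(15 + 28 + 12 + 784) = -1*839 = -839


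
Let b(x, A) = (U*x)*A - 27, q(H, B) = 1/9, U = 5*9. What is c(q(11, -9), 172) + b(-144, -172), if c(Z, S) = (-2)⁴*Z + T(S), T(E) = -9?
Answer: 10030732/9 ≈ 1.1145e+6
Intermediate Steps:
U = 45
q(H, B) = ⅑
c(Z, S) = -9 + 16*Z (c(Z, S) = (-2)⁴*Z - 9 = 16*Z - 9 = -9 + 16*Z)
b(x, A) = -27 + 45*A*x (b(x, A) = (45*x)*A - 27 = 45*A*x - 27 = -27 + 45*A*x)
c(q(11, -9), 172) + b(-144, -172) = (-9 + 16*(⅑)) + (-27 + 45*(-172)*(-144)) = (-9 + 16/9) + (-27 + 1114560) = -65/9 + 1114533 = 10030732/9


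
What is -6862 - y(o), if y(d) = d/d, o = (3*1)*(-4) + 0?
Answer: -6863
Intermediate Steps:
o = -12 (o = 3*(-4) + 0 = -12 + 0 = -12)
y(d) = 1
-6862 - y(o) = -6862 - 1*1 = -6862 - 1 = -6863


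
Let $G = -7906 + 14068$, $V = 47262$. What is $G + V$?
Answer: $53424$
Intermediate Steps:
$G = 6162$
$G + V = 6162 + 47262 = 53424$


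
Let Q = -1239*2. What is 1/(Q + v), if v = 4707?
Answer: 1/2229 ≈ 0.00044863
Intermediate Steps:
Q = -2478
1/(Q + v) = 1/(-2478 + 4707) = 1/2229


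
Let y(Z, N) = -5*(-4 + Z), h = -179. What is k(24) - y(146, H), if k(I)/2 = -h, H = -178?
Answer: 1068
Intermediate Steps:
y(Z, N) = 20 - 5*Z
k(I) = 358 (k(I) = 2*(-1*(-179)) = 2*179 = 358)
k(24) - y(146, H) = 358 - (20 - 5*146) = 358 - (20 - 730) = 358 - 1*(-710) = 358 + 710 = 1068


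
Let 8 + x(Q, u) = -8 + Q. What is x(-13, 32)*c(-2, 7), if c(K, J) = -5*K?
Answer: -290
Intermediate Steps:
x(Q, u) = -16 + Q (x(Q, u) = -8 + (-8 + Q) = -16 + Q)
x(-13, 32)*c(-2, 7) = (-16 - 13)*(-5*(-2)) = -29*10 = -290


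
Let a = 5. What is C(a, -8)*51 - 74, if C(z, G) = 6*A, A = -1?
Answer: -380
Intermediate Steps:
C(z, G) = -6 (C(z, G) = 6*(-1) = -6)
C(a, -8)*51 - 74 = -6*51 - 74 = -306 - 74 = -380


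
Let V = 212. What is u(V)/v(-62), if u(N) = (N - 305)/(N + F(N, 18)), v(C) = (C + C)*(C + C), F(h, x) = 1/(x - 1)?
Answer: -51/1788080 ≈ -2.8522e-5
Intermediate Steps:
F(h, x) = 1/(-1 + x)
v(C) = 4*C² (v(C) = (2*C)*(2*C) = 4*C²)
u(N) = (-305 + N)/(1/17 + N) (u(N) = (N - 305)/(N + 1/(-1 + 18)) = (-305 + N)/(N + 1/17) = (-305 + N)/(1/17 + N))
u(V)/v(-62) = (17*(-305 + 212)/(1 + 17*212))/((4*(-62)²)) = (17*(-93)/(1 + 3604))/((4*3844)) = (17*(-93)/3605)/15376 = (17*(1/3605)*(-93))*(1/15376) = -1581/3605*1/15376 = -51/1788080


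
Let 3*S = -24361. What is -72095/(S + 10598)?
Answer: -216285/7433 ≈ -29.098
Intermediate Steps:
S = -24361/3 (S = (⅓)*(-24361) = -24361/3 ≈ -8120.3)
-72095/(S + 10598) = -72095/(-24361/3 + 10598) = -72095/7433/3 = -72095*3/7433 = -216285/7433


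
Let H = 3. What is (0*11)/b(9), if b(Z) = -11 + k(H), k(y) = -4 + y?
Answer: 0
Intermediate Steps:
b(Z) = -12 (b(Z) = -11 + (-4 + 3) = -11 - 1 = -12)
(0*11)/b(9) = (0*11)/(-12) = 0*(-1/12) = 0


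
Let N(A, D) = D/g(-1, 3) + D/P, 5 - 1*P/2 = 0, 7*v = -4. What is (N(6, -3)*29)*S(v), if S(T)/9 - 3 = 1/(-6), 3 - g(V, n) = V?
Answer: -31059/40 ≈ -776.47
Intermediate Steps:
v = -4/7 (v = (1/7)*(-4) = -4/7 ≈ -0.57143)
g(V, n) = 3 - V
S(T) = 51/2 (S(T) = 27 + 9/(-6) = 27 + 9*(-1/6) = 27 - 3/2 = 51/2)
P = 10 (P = 10 - 2*0 = 10 + 0 = 10)
N(A, D) = 7*D/20 (N(A, D) = D/(3 - 1*(-1)) + D/10 = D/(3 + 1) + D*(1/10) = D/4 + D/10 = 7*D/20)
(N(6, -3)*29)*S(v) = (((7/20)*(-3))*29)*(51/2) = -21/20*29*(51/2) = -609/20*51/2 = -31059/40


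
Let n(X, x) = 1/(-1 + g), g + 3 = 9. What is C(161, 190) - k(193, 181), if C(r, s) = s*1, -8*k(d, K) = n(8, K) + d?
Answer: 4283/20 ≈ 214.15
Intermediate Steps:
g = 6 (g = -3 + 9 = 6)
n(X, x) = 1/5 (n(X, x) = 1/(-1 + 6) = 1/5)
k(d, K) = -1/40 - d/8 (k(d, K) = -(1/5 + d)/8 = -1/40 - d/8)
C(r, s) = s
C(161, 190) - k(193, 181) = 190 - (-1/40 - 1/8*193) = 190 - (-1/40 - 193/8) = 190 - 1*(-483/20) = 190 + 483/20 = 4283/20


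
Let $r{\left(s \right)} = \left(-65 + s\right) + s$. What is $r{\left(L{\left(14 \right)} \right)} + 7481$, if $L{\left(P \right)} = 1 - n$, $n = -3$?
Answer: $7424$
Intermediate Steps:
$L{\left(P \right)} = 4$ ($L{\left(P \right)} = 1 - -3 = 1 + 3 = 4$)
$r{\left(s \right)} = -65 + 2 s$
$r{\left(L{\left(14 \right)} \right)} + 7481 = \left(-65 + 2 \cdot 4\right) + 7481 = \left(-65 + 8\right) + 7481 = -57 + 7481 = 7424$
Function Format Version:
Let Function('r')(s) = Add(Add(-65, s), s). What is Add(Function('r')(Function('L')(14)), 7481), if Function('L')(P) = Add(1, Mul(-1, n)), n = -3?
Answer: 7424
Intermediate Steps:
Function('L')(P) = 4 (Function('L')(P) = Add(1, Mul(-1, -3)) = Add(1, 3) = 4)
Function('r')(s) = Add(-65, Mul(2, s))
Add(Function('r')(Function('L')(14)), 7481) = Add(Add(-65, Mul(2, 4)), 7481) = Add(Add(-65, 8), 7481) = Add(-57, 7481) = 7424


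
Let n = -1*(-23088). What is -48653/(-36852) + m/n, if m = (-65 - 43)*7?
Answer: 308401/239538 ≈ 1.2875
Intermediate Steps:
m = -756 (m = -108*7 = -756)
n = 23088
-48653/(-36852) + m/n = -48653/(-36852) - 756/23088 = -48653*(-1/36852) - 756*1/23088 = 48653/36852 - 63/1924 = 308401/239538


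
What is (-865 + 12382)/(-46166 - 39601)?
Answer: -349/2599 ≈ -0.13428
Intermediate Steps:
(-865 + 12382)/(-46166 - 39601) = 11517/(-85767) = 11517*(-1/85767) = -349/2599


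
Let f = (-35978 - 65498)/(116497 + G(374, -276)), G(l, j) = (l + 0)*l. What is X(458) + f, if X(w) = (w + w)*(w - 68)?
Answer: 91586589044/256373 ≈ 3.5724e+5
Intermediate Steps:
G(l, j) = l**2 (G(l, j) = l*l = l**2)
X(w) = 2*w*(-68 + w) (X(w) = (2*w)*(-68 + w) = 2*w*(-68 + w))
f = -101476/256373 (f = (-35978 - 65498)/(116497 + 374**2) = -101476/(116497 + 139876) = -101476/256373 ≈ -0.39581)
X(458) + f = 2*458*(-68 + 458) - 101476/256373 = 2*458*390 - 101476/256373 = 357240 - 101476/256373 = 91586589044/256373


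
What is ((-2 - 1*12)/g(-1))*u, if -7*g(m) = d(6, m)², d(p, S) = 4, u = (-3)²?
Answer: 441/8 ≈ 55.125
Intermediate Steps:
u = 9
g(m) = -16/7 (g(m) = -⅐*4² = -⅐*16 = -16/7)
((-2 - 1*12)/g(-1))*u = ((-2 - 1*12)/(-16/7))*9 = ((-2 - 12)*(-7/16))*9 = -14*(-7/16)*9 = (49/8)*9 = 441/8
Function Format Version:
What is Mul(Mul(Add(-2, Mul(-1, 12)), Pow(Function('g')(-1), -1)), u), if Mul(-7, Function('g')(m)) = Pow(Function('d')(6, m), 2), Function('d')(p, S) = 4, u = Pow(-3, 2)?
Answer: Rational(441, 8) ≈ 55.125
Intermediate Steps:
u = 9
Function('g')(m) = Rational(-16, 7) (Function('g')(m) = Mul(Rational(-1, 7), Pow(4, 2)) = Mul(Rational(-1, 7), 16) = Rational(-16, 7))
Mul(Mul(Add(-2, Mul(-1, 12)), Pow(Function('g')(-1), -1)), u) = Mul(Mul(Add(-2, Mul(-1, 12)), Pow(Rational(-16, 7), -1)), 9) = Mul(Mul(Add(-2, -12), Rational(-7, 16)), 9) = Mul(Mul(-14, Rational(-7, 16)), 9) = Mul(Rational(49, 8), 9) = Rational(441, 8)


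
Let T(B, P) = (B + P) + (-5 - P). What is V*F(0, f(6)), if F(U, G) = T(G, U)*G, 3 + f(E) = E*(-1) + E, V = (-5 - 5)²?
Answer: 2400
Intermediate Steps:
T(B, P) = -5 + B
V = 100 (V = (-10)² = 100)
f(E) = -3 (f(E) = -3 + (E*(-1) + E) = -3 + (-E + E) = -3 + 0 = -3)
F(U, G) = G*(-5 + G) (F(U, G) = (-5 + G)*G = G*(-5 + G))
V*F(0, f(6)) = 100*(-3*(-5 - 3)) = 100*(-3*(-8)) = 100*24 = 2400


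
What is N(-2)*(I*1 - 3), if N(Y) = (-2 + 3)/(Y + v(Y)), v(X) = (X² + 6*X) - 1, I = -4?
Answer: 7/11 ≈ 0.63636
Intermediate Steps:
v(X) = -1 + X² + 6*X
N(Y) = 1/(-1 + Y² + 7*Y) (N(Y) = (-2 + 3)/(Y + (-1 + Y² + 6*Y)) = 1/(-1 + Y² + 7*Y))
N(-2)*(I*1 - 3) = (-4*1 - 3)/(-1 + (-2)² + 7*(-2)) = (-4 - 3)/(-1 + 4 - 14) = -7/(-11) = -1/11*(-7) = 7/11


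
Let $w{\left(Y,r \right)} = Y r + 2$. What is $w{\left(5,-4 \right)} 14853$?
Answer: $-267354$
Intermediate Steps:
$w{\left(Y,r \right)} = 2 + Y r$
$w{\left(5,-4 \right)} 14853 = \left(2 + 5 \left(-4\right)\right) 14853 = \left(2 - 20\right) 14853 = \left(-18\right) 14853 = -267354$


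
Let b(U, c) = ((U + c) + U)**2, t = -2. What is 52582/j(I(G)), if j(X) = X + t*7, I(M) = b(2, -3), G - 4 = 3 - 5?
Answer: -52582/13 ≈ -4044.8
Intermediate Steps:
G = 2 (G = 4 + (3 - 5) = 4 - 2 = 2)
b(U, c) = (c + 2*U)**2
I(M) = 1 (I(M) = (-3 + 2*2)**2 = (-3 + 4)**2 = 1**2 = 1)
j(X) = -14 + X (j(X) = X - 2*7 = X - 14 = -14 + X)
52582/j(I(G)) = 52582/(-14 + 1) = 52582/(-13) = 52582*(-1/13) = -52582/13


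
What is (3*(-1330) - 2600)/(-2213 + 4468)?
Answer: -1318/451 ≈ -2.9224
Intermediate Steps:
(3*(-1330) - 2600)/(-2213 + 4468) = (-3990 - 2600)/2255 = -6590*1/2255 = -1318/451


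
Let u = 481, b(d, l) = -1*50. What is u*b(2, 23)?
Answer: -24050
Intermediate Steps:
b(d, l) = -50
u*b(2, 23) = 481*(-50) = -24050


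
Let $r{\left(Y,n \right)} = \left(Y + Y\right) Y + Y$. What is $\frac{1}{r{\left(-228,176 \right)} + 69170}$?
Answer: $\frac{1}{172910} \approx 5.7834 \cdot 10^{-6}$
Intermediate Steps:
$r{\left(Y,n \right)} = Y + 2 Y^{2}$ ($r{\left(Y,n \right)} = 2 Y Y + Y = 2 Y^{2} + Y = Y + 2 Y^{2}$)
$\frac{1}{r{\left(-228,176 \right)} + 69170} = \frac{1}{- 228 \left(1 + 2 \left(-228\right)\right) + 69170} = \frac{1}{- 228 \left(1 - 456\right) + 69170} = \frac{1}{\left(-228\right) \left(-455\right) + 69170} = \frac{1}{103740 + 69170} = \frac{1}{172910}$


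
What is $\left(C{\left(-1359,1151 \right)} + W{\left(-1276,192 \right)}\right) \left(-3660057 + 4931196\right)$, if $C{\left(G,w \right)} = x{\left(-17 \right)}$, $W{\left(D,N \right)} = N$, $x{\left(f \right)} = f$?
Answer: $222449325$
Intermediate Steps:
$C{\left(G,w \right)} = -17$
$\left(C{\left(-1359,1151 \right)} + W{\left(-1276,192 \right)}\right) \left(-3660057 + 4931196\right) = \left(-17 + 192\right) \left(-3660057 + 4931196\right) = 175 \cdot 1271139 = 222449325$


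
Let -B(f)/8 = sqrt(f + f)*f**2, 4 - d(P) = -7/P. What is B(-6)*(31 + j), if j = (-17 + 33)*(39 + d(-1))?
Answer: -349632*I*sqrt(3) ≈ -6.0558e+5*I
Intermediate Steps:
d(P) = 4 + 7/P (d(P) = 4 - (-7)/P = 4 + 7/P)
B(f) = -8*sqrt(2)*f**(5/2) (B(f) = -8*sqrt(f + f)*f**2 = -8*sqrt(2*f)*f**2 = -8*sqrt(2)*sqrt(f)*f**2 = -8*sqrt(2)*f**(5/2))
j = 576 (j = (-17 + 33)*(39 + (4 + 7/(-1))) = 16*(39 + (4 + 7*(-1))) = 16*(39 + (4 - 7)) = 16*(39 - 3) = 16*36 = 576)
B(-6)*(31 + j) = (-8*sqrt(2)*(-6)**(5/2))*(31 + 576) = -8*sqrt(2)*36*I*sqrt(6)*607 = -576*I*sqrt(3)*607 = -349632*I*sqrt(3)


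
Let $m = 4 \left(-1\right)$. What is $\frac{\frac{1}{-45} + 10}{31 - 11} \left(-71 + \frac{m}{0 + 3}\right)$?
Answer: $- \frac{97433}{2700} \approx -36.086$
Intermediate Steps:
$m = -4$
$\frac{\frac{1}{-45} + 10}{31 - 11} \left(-71 + \frac{m}{0 + 3}\right) = \frac{\frac{1}{-45} + 10}{31 - 11} \left(-71 + \frac{1}{0 + 3} \left(-4\right)\right) = \frac{- \frac{1}{45} + 10}{20} \left(-71 + \frac{1}{3} \left(-4\right)\right) = \frac{449}{45} \cdot \frac{1}{20} \left(-71 + \frac{1}{3} \left(-4\right)\right) = \frac{449 \left(-71 - \frac{4}{3}\right)}{900} = \frac{449}{900} \left(- \frac{217}{3}\right) = - \frac{97433}{2700}$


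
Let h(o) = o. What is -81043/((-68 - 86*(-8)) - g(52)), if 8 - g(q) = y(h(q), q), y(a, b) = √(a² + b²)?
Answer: -12399579/92284 + 1053559*√2/92284 ≈ -118.22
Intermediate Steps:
g(q) = 8 - √2*√(q²) (g(q) = 8 - √(q² + q²) = 8 - √(2*q²) = 8 - √2*√(q²))
-81043/((-68 - 86*(-8)) - g(52)) = -81043/((-68 - 86*(-8)) - (8 - √2*√(52²))) = -81043/((-68 + 688) - (8 - √2*√2704)) = -81043/(620 - (8 - 1*√2*52)) = -81043/(620 - (8 - 52*√2)) = -81043/(620 + (-8 + 52*√2)) = -81043/(612 + 52*√2)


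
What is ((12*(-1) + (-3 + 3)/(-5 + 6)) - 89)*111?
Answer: -11211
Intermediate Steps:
((12*(-1) + (-3 + 3)/(-5 + 6)) - 89)*111 = ((-12 + 0/1) - 89)*111 = ((-12 + 0*1) - 89)*111 = ((-12 + 0) - 89)*111 = (-12 - 89)*111 = -101*111 = -11211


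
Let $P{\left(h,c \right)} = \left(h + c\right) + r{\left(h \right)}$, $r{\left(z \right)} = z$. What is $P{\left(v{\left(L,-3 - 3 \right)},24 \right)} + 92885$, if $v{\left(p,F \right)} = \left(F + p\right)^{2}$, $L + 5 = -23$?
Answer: $95221$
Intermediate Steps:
$L = -28$ ($L = -5 - 23 = -28$)
$P{\left(h,c \right)} = c + 2 h$ ($P{\left(h,c \right)} = \left(h + c\right) + h = \left(c + h\right) + h = c + 2 h$)
$P{\left(v{\left(L,-3 - 3 \right)},24 \right)} + 92885 = \left(24 + 2 \left(\left(-3 - 3\right) - 28\right)^{2}\right) + 92885 = \left(24 + 2 \left(-6 - 28\right)^{2}\right) + 92885 = \left(24 + 2 \left(-34\right)^{2}\right) + 92885 = \left(24 + 2 \cdot 1156\right) + 92885 = \left(24 + 2312\right) + 92885 = 2336 + 92885 = 95221$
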